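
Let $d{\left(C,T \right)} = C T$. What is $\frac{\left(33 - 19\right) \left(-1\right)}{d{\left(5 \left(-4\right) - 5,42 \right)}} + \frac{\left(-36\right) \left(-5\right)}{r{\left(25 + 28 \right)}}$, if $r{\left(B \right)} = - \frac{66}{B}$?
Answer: $- \frac{119239}{825} \approx -144.53$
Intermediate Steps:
$\frac{\left(33 - 19\right) \left(-1\right)}{d{\left(5 \left(-4\right) - 5,42 \right)}} + \frac{\left(-36\right) \left(-5\right)}{r{\left(25 + 28 \right)}} = \frac{\left(33 - 19\right) \left(-1\right)}{\left(5 \left(-4\right) - 5\right) 42} + \frac{\left(-36\right) \left(-5\right)}{\left(-66\right) \frac{1}{25 + 28}} = \frac{14 \left(-1\right)}{\left(-20 - 5\right) 42} + \frac{180}{\left(-66\right) \frac{1}{53}} = - \frac{14}{\left(-25\right) 42} + \frac{180}{\left(-66\right) \frac{1}{53}} = - \frac{14}{-1050} + \frac{180}{- \frac{66}{53}} = \left(-14\right) \left(- \frac{1}{1050}\right) + 180 \left(- \frac{53}{66}\right) = \frac{1}{75} - \frac{1590}{11} = - \frac{119239}{825}$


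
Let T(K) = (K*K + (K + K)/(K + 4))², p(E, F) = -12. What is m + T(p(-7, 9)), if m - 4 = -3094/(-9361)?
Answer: 202322387/9361 ≈ 21613.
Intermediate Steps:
m = 40538/9361 (m = 4 - 3094/(-9361) = 4 - 3094*(-1/9361) = 4 + 3094/9361 = 40538/9361 ≈ 4.3305)
T(K) = (K² + 2*K/(4 + K))² (T(K) = (K² + (2*K)/(4 + K))² = (K² + 2*K/(4 + K))²)
m + T(p(-7, 9)) = 40538/9361 + (-12)²*(2 + (-12)² + 4*(-12))²/(4 - 12)² = 40538/9361 + 144*(2 + 144 - 48)²/(-8)² = 40538/9361 + 144*(1/64)*98² = 40538/9361 + 144*(1/64)*9604 = 40538/9361 + 21609 = 202322387/9361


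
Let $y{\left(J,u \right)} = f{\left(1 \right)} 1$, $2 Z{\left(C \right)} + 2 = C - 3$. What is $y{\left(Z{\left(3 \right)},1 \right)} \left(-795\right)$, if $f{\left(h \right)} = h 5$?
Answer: $-3975$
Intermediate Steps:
$f{\left(h \right)} = 5 h$
$Z{\left(C \right)} = - \frac{5}{2} + \frac{C}{2}$ ($Z{\left(C \right)} = -1 + \frac{C - 3}{2} = -1 + \frac{-3 + C}{2} = -1 + \left(- \frac{3}{2} + \frac{C}{2}\right) = - \frac{5}{2} + \frac{C}{2}$)
$y{\left(J,u \right)} = 5$ ($y{\left(J,u \right)} = 5 \cdot 1 \cdot 1 = 5 \cdot 1 = 5$)
$y{\left(Z{\left(3 \right)},1 \right)} \left(-795\right) = 5 \left(-795\right) = -3975$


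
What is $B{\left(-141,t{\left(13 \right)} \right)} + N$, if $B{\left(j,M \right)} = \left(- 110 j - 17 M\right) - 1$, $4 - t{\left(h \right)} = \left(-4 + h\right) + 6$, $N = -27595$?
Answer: $-11899$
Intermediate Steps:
$t{\left(h \right)} = 2 - h$ ($t{\left(h \right)} = 4 - \left(\left(-4 + h\right) + 6\right) = 4 - \left(2 + h\right) = 2 - h$)
$B{\left(j,M \right)} = -1 - 110 j - 17 M$
$B{\left(-141,t{\left(13 \right)} \right)} + N = \left(-1 - -15510 - 17 \left(2 - 13\right)\right) - 27595 = \left(-1 + 15510 - 17 \left(2 - 13\right)\right) - 27595 = \left(-1 + 15510 - -187\right) - 27595 = \left(-1 + 15510 + 187\right) - 27595 = 15696 - 27595 = -11899$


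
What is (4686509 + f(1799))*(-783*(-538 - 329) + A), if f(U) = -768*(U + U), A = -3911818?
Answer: -6217768385465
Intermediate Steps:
f(U) = -1536*U
(4686509 + f(1799))*(-783*(-538 - 329) + A) = (4686509 - 1536*1799)*(-783*(-538 - 329) - 3911818) = (4686509 - 2763264)*(-783*(-867) - 3911818) = 1923245*(678861 - 3911818) = 1923245*(-3232957) = -6217768385465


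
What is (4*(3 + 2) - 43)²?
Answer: 529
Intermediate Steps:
(4*(3 + 2) - 43)² = (4*5 - 43)² = (20 - 43)² = (-23)² = 529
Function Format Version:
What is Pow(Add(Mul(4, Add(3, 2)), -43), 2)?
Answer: 529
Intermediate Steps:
Pow(Add(Mul(4, Add(3, 2)), -43), 2) = Pow(Add(Mul(4, 5), -43), 2) = Pow(Add(20, -43), 2) = Pow(-23, 2) = 529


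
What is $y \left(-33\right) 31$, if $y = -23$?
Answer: $23529$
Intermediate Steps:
$y \left(-33\right) 31 = \left(-23\right) \left(-33\right) 31 = 759 \cdot 31 = 23529$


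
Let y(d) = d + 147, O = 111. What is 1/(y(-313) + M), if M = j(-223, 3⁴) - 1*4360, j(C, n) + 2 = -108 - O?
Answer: -1/4747 ≈ -0.00021066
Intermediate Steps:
j(C, n) = -221 (j(C, n) = -2 + (-108 - 1*111) = -2 + (-108 - 111) = -2 - 219 = -221)
M = -4581 (M = -221 - 1*4360 = -221 - 4360 = -4581)
y(d) = 147 + d
1/(y(-313) + M) = 1/((147 - 313) - 4581) = 1/(-166 - 4581) = 1/(-4747) = -1/4747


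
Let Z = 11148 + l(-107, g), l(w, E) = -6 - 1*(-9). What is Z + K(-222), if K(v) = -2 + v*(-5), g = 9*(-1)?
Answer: 12259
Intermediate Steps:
g = -9
K(v) = -2 - 5*v
l(w, E) = 3 (l(w, E) = -6 + 9 = 3)
Z = 11151 (Z = 11148 + 3 = 11151)
Z + K(-222) = 11151 + (-2 - 5*(-222)) = 11151 + (-2 + 1110) = 11151 + 1108 = 12259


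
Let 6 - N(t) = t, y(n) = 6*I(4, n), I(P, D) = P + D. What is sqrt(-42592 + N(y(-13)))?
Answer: 14*I*sqrt(217) ≈ 206.23*I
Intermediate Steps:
I(P, D) = D + P
y(n) = 24 + 6*n (y(n) = 6*(n + 4) = 6*(4 + n) = 24 + 6*n)
N(t) = 6 - t
sqrt(-42592 + N(y(-13))) = sqrt(-42592 + (6 - (24 + 6*(-13)))) = sqrt(-42592 + (6 - (24 - 78))) = sqrt(-42592 + (6 - 1*(-54))) = sqrt(-42592 + (6 + 54)) = sqrt(-42592 + 60) = sqrt(-42532) = 14*I*sqrt(217)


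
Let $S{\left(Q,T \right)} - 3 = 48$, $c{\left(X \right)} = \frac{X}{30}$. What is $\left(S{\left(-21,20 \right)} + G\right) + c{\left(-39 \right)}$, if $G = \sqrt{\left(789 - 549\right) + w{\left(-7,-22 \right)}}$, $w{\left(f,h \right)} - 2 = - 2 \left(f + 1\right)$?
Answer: $\frac{497}{10} + \sqrt{254} \approx 65.637$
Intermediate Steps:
$c{\left(X \right)} = \frac{X}{30}$ ($c{\left(X \right)} = X \frac{1}{30} = \frac{X}{30}$)
$w{\left(f,h \right)} = - 2 f$ ($w{\left(f,h \right)} = 2 - 2 \left(f + 1\right) = 2 - 2 \left(1 + f\right) = 2 - \left(2 + 2 f\right) = - 2 f$)
$S{\left(Q,T \right)} = 51$ ($S{\left(Q,T \right)} = 3 + 48 = 51$)
$G = \sqrt{254}$ ($G = \sqrt{\left(789 - 549\right) - -14} = \sqrt{\left(789 - 549\right) + 14} = \sqrt{240 + 14} = \sqrt{254} \approx 15.937$)
$\left(S{\left(-21,20 \right)} + G\right) + c{\left(-39 \right)} = \left(51 + \sqrt{254}\right) + \frac{1}{30} \left(-39\right) = \left(51 + \sqrt{254}\right) - \frac{13}{10} = \frac{497}{10} + \sqrt{254}$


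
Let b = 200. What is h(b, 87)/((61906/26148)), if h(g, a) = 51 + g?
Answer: 3281574/30953 ≈ 106.02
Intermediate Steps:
h(b, 87)/((61906/26148)) = (51 + 200)/((61906/26148)) = 251/((61906*(1/26148))) = 251/(30953/13074) = 251*(13074/30953) = 3281574/30953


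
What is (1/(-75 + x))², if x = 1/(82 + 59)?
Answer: 19881/111809476 ≈ 0.00017781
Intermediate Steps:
x = 1/141 ≈ 0.0070922
(1/(-75 + x))² = (1/(-75 + 1/141))² = (1/(-10574/141))² = (-141/10574)² = 19881/111809476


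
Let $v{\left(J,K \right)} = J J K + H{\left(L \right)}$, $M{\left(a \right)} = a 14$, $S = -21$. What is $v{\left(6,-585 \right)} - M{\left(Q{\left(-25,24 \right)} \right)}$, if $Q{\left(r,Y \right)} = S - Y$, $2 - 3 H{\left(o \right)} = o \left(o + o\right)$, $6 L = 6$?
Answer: $-20430$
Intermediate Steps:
$L = 1$ ($L = \frac{1}{6} \cdot 6 = 1$)
$H{\left(o \right)} = \frac{2}{3} - \frac{2 o^{2}}{3}$ ($H{\left(o \right)} = \frac{2}{3} - \frac{o \left(o + o\right)}{3} = \frac{2}{3} - \frac{o 2 o}{3} = \frac{2}{3} - \frac{2 o^{2}}{3}$)
$Q{\left(r,Y \right)} = -21 - Y$
$M{\left(a \right)} = 14 a$
$v{\left(J,K \right)} = K J^{2}$ ($v{\left(J,K \right)} = J J K + \left(\frac{2}{3} - \frac{2 \cdot 1^{2}}{3}\right) = J^{2} K + \left(\frac{2}{3} - \frac{2}{3}\right) = K J^{2} + \left(\frac{2}{3} - \frac{2}{3}\right) = K J^{2} + 0 = K J^{2}$)
$v{\left(6,-585 \right)} - M{\left(Q{\left(-25,24 \right)} \right)} = - 585 \cdot 6^{2} - 14 \left(-21 - 24\right) = \left(-585\right) 36 - 14 \left(-21 - 24\right) = -21060 - 14 \left(-45\right) = -21060 - -630 = -21060 + 630 = -20430$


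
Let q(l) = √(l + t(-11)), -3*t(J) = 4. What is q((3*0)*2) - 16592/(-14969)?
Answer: 16592/14969 + 2*I*√3/3 ≈ 1.1084 + 1.1547*I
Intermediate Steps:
t(J) = -4/3 (t(J) = -⅓*4 = -4/3)
q(l) = √(-4/3 + l) (q(l) = √(l - 4/3) = √(-4/3 + l))
q((3*0)*2) - 16592/(-14969) = √(-12 + 9*((3*0)*2))/3 - 16592/(-14969) = √(-12 + 9*(0*2))/3 - 16592*(-1/14969) = √(-12 + 9*0)/3 + 16592/14969 = √(-12 + 0)/3 + 16592/14969 = √(-12)/3 + 16592/14969 = (2*I*√3)/3 + 16592/14969 = 2*I*√3/3 + 16592/14969 = 16592/14969 + 2*I*√3/3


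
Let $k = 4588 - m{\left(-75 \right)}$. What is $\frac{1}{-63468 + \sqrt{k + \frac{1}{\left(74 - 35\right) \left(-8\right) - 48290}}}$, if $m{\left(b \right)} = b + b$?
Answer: $- \frac{3084671736}{195777715464173} - \frac{5 \sqrt{447675500702}}{195777715464173} \approx -1.5773 \cdot 10^{-5}$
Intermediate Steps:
$m{\left(b \right)} = 2 b$
$k = 4738$ ($k = 4588 - 2 \left(-75\right) = 4588 - -150 = 4588 + 150 = 4738$)
$\frac{1}{-63468 + \sqrt{k + \frac{1}{\left(74 - 35\right) \left(-8\right) - 48290}}} = \frac{1}{-63468 + \sqrt{4738 + \frac{1}{\left(74 - 35\right) \left(-8\right) - 48290}}} = \frac{1}{-63468 + \sqrt{4738 + \frac{1}{39 \left(-8\right) - 48290}}} = \frac{1}{-63468 + \sqrt{4738 + \frac{1}{-312 - 48290}}} = \frac{1}{-63468 + \sqrt{4738 + \frac{1}{-48602}}} = \frac{1}{-63468 + \sqrt{4738 - \frac{1}{48602}}} = \frac{1}{-63468 + \sqrt{\frac{230276275}{48602}}} = \frac{1}{-63468 + \frac{5 \sqrt{447675500702}}{48602}}$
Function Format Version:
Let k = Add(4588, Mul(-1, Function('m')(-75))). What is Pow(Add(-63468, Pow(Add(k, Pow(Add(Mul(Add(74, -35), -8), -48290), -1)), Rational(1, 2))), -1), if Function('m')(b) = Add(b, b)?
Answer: Add(Rational(-3084671736, 195777715464173), Mul(Rational(-5, 195777715464173), Pow(447675500702, Rational(1, 2)))) ≈ -1.5773e-5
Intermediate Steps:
Function('m')(b) = Mul(2, b)
k = 4738 (k = Add(4588, Mul(-1, Mul(2, -75))) = Add(4588, Mul(-1, -150)) = Add(4588, 150) = 4738)
Pow(Add(-63468, Pow(Add(k, Pow(Add(Mul(Add(74, -35), -8), -48290), -1)), Rational(1, 2))), -1) = Pow(Add(-63468, Pow(Add(4738, Pow(Add(Mul(Add(74, -35), -8), -48290), -1)), Rational(1, 2))), -1) = Pow(Add(-63468, Pow(Add(4738, Pow(Add(Mul(39, -8), -48290), -1)), Rational(1, 2))), -1) = Pow(Add(-63468, Pow(Add(4738, Pow(Add(-312, -48290), -1)), Rational(1, 2))), -1) = Pow(Add(-63468, Pow(Add(4738, Pow(-48602, -1)), Rational(1, 2))), -1) = Pow(Add(-63468, Pow(Add(4738, Rational(-1, 48602)), Rational(1, 2))), -1) = Pow(Add(-63468, Pow(Rational(230276275, 48602), Rational(1, 2))), -1) = Pow(Add(-63468, Mul(Rational(5, 48602), Pow(447675500702, Rational(1, 2)))), -1)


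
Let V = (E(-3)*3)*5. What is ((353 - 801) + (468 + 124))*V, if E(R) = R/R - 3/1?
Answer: -4320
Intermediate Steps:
E(R) = -2 (E(R) = 1 - 3*1 = 1 - 3 = -2)
V = -30 (V = -2*3*5 = -6*5 = -30)
((353 - 801) + (468 + 124))*V = ((353 - 801) + (468 + 124))*(-30) = (-448 + 592)*(-30) = 144*(-30) = -4320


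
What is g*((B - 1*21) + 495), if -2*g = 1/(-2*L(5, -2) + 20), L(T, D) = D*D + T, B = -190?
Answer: -71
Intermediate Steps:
L(T, D) = T + D² (L(T, D) = D² + T = T + D²)
g = -¼ (g = -1/(2*(-2*(5 + (-2)²) + 20)) = -1/(2*(-2*(5 + 4) + 20)) = -1/(2*(-2*9 + 20)) = -1/(2*(-18 + 20)) = -½/2 = -½*½ = -¼ ≈ -0.25000)
g*((B - 1*21) + 495) = -((-190 - 1*21) + 495)/4 = -((-190 - 21) + 495)/4 = -(-211 + 495)/4 = -¼*284 = -71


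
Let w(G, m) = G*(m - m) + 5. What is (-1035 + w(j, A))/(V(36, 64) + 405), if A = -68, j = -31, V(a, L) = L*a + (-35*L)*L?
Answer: 1030/140651 ≈ 0.0073231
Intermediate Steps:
V(a, L) = -35*L² + L*a (V(a, L) = L*a - 35*L² = -35*L² + L*a)
w(G, m) = 5 (w(G, m) = G*0 + 5 = 0 + 5 = 5)
(-1035 + w(j, A))/(V(36, 64) + 405) = (-1035 + 5)/(64*(36 - 35*64) + 405) = -1030/(64*(36 - 2240) + 405) = -1030/(64*(-2204) + 405) = -1030/(-141056 + 405) = -1030/(-140651) = -1030*(-1/140651) = 1030/140651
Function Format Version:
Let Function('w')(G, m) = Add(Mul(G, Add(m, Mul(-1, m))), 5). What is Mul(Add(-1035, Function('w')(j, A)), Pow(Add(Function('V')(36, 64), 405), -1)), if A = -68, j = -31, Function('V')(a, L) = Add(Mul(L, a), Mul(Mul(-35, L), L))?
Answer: Rational(1030, 140651) ≈ 0.0073231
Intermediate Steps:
Function('V')(a, L) = Add(Mul(-35, Pow(L, 2)), Mul(L, a)) (Function('V')(a, L) = Add(Mul(L, a), Mul(-35, Pow(L, 2))) = Add(Mul(-35, Pow(L, 2)), Mul(L, a)))
Function('w')(G, m) = 5 (Function('w')(G, m) = Add(Mul(G, 0), 5) = Add(0, 5) = 5)
Mul(Add(-1035, Function('w')(j, A)), Pow(Add(Function('V')(36, 64), 405), -1)) = Mul(Add(-1035, 5), Pow(Add(Mul(64, Add(36, Mul(-35, 64))), 405), -1)) = Mul(-1030, Pow(Add(Mul(64, Add(36, -2240)), 405), -1)) = Mul(-1030, Pow(Add(Mul(64, -2204), 405), -1)) = Mul(-1030, Pow(Add(-141056, 405), -1)) = Mul(-1030, Pow(-140651, -1)) = Mul(-1030, Rational(-1, 140651)) = Rational(1030, 140651)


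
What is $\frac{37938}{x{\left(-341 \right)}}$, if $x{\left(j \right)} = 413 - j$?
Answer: $\frac{18969}{377} \approx 50.316$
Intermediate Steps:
$\frac{37938}{x{\left(-341 \right)}} = \frac{37938}{413 - -341} = \frac{37938}{413 + 341} = \frac{37938}{754} = 37938 \cdot \frac{1}{754} = \frac{18969}{377}$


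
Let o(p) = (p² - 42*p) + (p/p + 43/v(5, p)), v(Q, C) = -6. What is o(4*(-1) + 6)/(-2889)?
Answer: 517/17334 ≈ 0.029826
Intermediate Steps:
o(p) = -37/6 + p² - 42*p (o(p) = (p² - 42*p) + (p/p + 43/(-6)) = (p² - 42*p) + (1 + 43*(-⅙)) = (p² - 42*p) + (1 - 43/6) = (p² - 42*p) - 37/6 = -37/6 + p² - 42*p)
o(4*(-1) + 6)/(-2889) = (-37/6 + (4*(-1) + 6)² - 42*(4*(-1) + 6))/(-2889) = (-37/6 + (-4 + 6)² - 42*(-4 + 6))*(-1/2889) = (-37/6 + 2² - 42*2)*(-1/2889) = (-37/6 + 4 - 84)*(-1/2889) = -517/6*(-1/2889) = 517/17334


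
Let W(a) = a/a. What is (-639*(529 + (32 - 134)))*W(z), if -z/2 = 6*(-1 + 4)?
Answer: -272853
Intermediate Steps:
z = -36 (z = -12*(-1 + 4) = -12*3 = -2*18 = -36)
W(a) = 1
(-639*(529 + (32 - 134)))*W(z) = -639*(529 + (32 - 134))*1 = -639*(529 - 102)*1 = -639*427*1 = -272853*1 = -272853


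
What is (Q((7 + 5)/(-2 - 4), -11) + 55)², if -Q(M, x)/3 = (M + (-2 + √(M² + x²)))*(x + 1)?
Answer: 116725 - 19500*√5 ≈ 73122.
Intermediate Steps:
Q(M, x) = -3*(1 + x)*(-2 + M + √(M² + x²)) (Q(M, x) = -3*(M + (-2 + √(M² + x²)))*(x + 1) = -3*(-2 + M + √(M² + x²))*(1 + x) = -3*(1 + x)*(-2 + M + √(M² + x²)))
(Q((7 + 5)/(-2 - 4), -11) + 55)² = ((6 - 3*(7 + 5)/(-2 - 4) - 3*√(((7 + 5)/(-2 - 4))² + (-11)²) + 6*(-11) - 3*(7 + 5)/(-2 - 4)*(-11) - 3*(-11)*√(((7 + 5)/(-2 - 4))² + (-11)²)) + 55)² = ((6 - 36/(-6) - 3*√((12/(-6))² + 121) - 66 - 3*12/(-6)*(-11) - 3*(-11)*√((12/(-6))² + 121)) + 55)² = ((6 - 36*(-1)/6 - 3*√((12*(-⅙))² + 121) - 66 - 3*12*(-⅙)*(-11) - 3*(-11)*√((12*(-⅙))² + 121)) + 55)² = ((6 - 3*(-2) - 3*√((-2)² + 121) - 66 - 3*(-2)*(-11) - 3*(-11)*√((-2)² + 121)) + 55)² = ((6 + 6 - 3*√(4 + 121) - 66 - 66 - 3*(-11)*√(4 + 121)) + 55)² = ((6 + 6 - 15*√5 - 66 - 66 - 3*(-11)*√125) + 55)² = ((6 + 6 - 15*√5 - 66 - 66 - 3*(-11)*5*√5) + 55)² = ((6 + 6 - 15*√5 - 66 - 66 + 165*√5) + 55)² = ((-120 + 150*√5) + 55)² = (-65 + 150*√5)²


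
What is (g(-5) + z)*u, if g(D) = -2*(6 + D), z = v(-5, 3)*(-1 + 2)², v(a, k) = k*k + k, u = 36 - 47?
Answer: -110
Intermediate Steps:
u = -11
v(a, k) = k + k² (v(a, k) = k² + k = k + k²)
z = 12 (z = (3*(1 + 3))*(-1 + 2)² = (3*4)*1² = 12*1 = 12)
g(D) = -12 - 2*D
(g(-5) + z)*u = ((-12 - 2*(-5)) + 12)*(-11) = ((-12 + 10) + 12)*(-11) = (-2 + 12)*(-11) = 10*(-11) = -110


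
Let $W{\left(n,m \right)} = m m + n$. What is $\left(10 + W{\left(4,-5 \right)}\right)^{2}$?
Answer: $1521$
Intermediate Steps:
$W{\left(n,m \right)} = n + m^{2}$ ($W{\left(n,m \right)} = m^{2} + n = n + m^{2}$)
$\left(10 + W{\left(4,-5 \right)}\right)^{2} = \left(10 + \left(4 + \left(-5\right)^{2}\right)\right)^{2} = \left(10 + \left(4 + 25\right)\right)^{2} = \left(10 + 29\right)^{2} = 39^{2} = 1521$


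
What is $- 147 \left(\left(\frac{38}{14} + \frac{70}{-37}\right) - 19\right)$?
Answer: $\frac{98868}{37} \approx 2672.1$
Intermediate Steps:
$- 147 \left(\left(\frac{38}{14} + \frac{70}{-37}\right) - 19\right) = - 147 \left(\left(38 \cdot \frac{1}{14} + 70 \left(- \frac{1}{37}\right)\right) - 19\right) = - 147 \left(\left(\frac{19}{7} - \frac{70}{37}\right) - 19\right) = - 147 \left(\frac{213}{259} - 19\right) = \left(-147\right) \left(- \frac{4708}{259}\right) = \frac{98868}{37}$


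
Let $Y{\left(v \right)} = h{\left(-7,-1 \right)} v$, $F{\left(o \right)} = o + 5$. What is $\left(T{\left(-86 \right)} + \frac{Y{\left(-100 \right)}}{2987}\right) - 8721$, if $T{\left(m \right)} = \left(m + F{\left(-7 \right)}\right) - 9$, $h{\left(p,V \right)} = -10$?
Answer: $- \frac{26338366}{2987} \approx -8817.7$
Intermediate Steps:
$F{\left(o \right)} = 5 + o$
$T{\left(m \right)} = -11 + m$ ($T{\left(m \right)} = \left(m + \left(5 - 7\right)\right) - 9 = \left(m - 2\right) - 9 = \left(-2 + m\right) - 9 = -11 + m$)
$Y{\left(v \right)} = - 10 v$
$\left(T{\left(-86 \right)} + \frac{Y{\left(-100 \right)}}{2987}\right) - 8721 = \left(\left(-11 - 86\right) + \frac{\left(-10\right) \left(-100\right)}{2987}\right) - 8721 = \left(-97 + 1000 \cdot \frac{1}{2987}\right) - 8721 = \left(-97 + \frac{1000}{2987}\right) - 8721 = - \frac{288739}{2987} - 8721 = - \frac{26338366}{2987}$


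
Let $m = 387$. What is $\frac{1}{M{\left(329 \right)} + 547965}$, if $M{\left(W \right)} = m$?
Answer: $\frac{1}{548352} \approx 1.8236 \cdot 10^{-6}$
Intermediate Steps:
$M{\left(W \right)} = 387$
$\frac{1}{M{\left(329 \right)} + 547965} = \frac{1}{387 + 547965} = \frac{1}{548352}$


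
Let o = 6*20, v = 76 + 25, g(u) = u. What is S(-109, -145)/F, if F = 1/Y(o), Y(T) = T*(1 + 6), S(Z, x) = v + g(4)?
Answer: 88200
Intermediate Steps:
v = 101
S(Z, x) = 105 (S(Z, x) = 101 + 4 = 105)
o = 120
Y(T) = 7*T (Y(T) = T*7 = 7*T)
F = 1/840 (F = 1/(7*120) = 1/840 ≈ 0.0011905)
S(-109, -145)/F = 105/(1/840) = 105*840 = 88200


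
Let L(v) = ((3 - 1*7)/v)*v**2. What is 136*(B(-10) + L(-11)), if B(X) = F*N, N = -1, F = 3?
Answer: 5576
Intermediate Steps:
B(X) = -3 (B(X) = 3*(-1) = -3)
L(v) = -4*v (L(v) = ((3 - 7)/v)*v**2 = (-4/v)*v**2 = -4*v)
136*(B(-10) + L(-11)) = 136*(-3 - 4*(-11)) = 136*(-3 + 44) = 136*41 = 5576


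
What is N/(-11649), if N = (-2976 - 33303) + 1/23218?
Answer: 842325821/270466482 ≈ 3.1143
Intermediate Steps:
N = -842325821/23218 (N = -36279 + 1/23218 = -842325821/23218 ≈ -36279.)
N/(-11649) = -842325821/23218/(-11649) = -842325821/23218*(-1/11649) = 842325821/270466482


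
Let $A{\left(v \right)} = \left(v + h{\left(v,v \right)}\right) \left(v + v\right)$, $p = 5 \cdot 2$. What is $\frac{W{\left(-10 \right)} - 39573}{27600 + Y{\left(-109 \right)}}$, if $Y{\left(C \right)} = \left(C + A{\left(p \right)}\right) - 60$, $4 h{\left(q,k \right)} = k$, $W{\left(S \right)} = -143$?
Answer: $- \frac{39716}{27681} \approx -1.4348$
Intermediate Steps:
$p = 10$
$h{\left(q,k \right)} = \frac{k}{4}$
$A{\left(v \right)} = \frac{5 v^{2}}{2}$ ($A{\left(v \right)} = \left(v + \frac{v}{4}\right) \left(v + v\right) = \frac{5 v}{4} \cdot 2 v = \frac{5 v^{2}}{2}$)
$Y{\left(C \right)} = 190 + C$ ($Y{\left(C \right)} = \left(C + \frac{5 \cdot 10^{2}}{2}\right) - 60 = \left(C + \frac{5}{2} \cdot 100\right) - 60 = \left(C + 250\right) - 60 = \left(250 + C\right) - 60 = 190 + C$)
$\frac{W{\left(-10 \right)} - 39573}{27600 + Y{\left(-109 \right)}} = \frac{-143 - 39573}{27600 + \left(190 - 109\right)} = - \frac{39716}{27600 + 81} = - \frac{39716}{27681}$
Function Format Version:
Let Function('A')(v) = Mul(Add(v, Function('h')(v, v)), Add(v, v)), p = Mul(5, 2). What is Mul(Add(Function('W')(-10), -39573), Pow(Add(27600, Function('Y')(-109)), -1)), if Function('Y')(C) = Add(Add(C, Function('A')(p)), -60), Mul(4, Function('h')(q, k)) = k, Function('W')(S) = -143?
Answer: Rational(-39716, 27681) ≈ -1.4348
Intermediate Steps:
p = 10
Function('h')(q, k) = Mul(Rational(1, 4), k)
Function('A')(v) = Mul(Rational(5, 2), Pow(v, 2)) (Function('A')(v) = Mul(Add(v, Mul(Rational(1, 4), v)), Add(v, v)) = Mul(Mul(Rational(5, 4), v), Mul(2, v)) = Mul(Rational(5, 2), Pow(v, 2)))
Function('Y')(C) = Add(190, C) (Function('Y')(C) = Add(Add(C, Mul(Rational(5, 2), Pow(10, 2))), -60) = Add(Add(C, Mul(Rational(5, 2), 100)), -60) = Add(Add(C, 250), -60) = Add(Add(250, C), -60) = Add(190, C))
Mul(Add(Function('W')(-10), -39573), Pow(Add(27600, Function('Y')(-109)), -1)) = Mul(Add(-143, -39573), Pow(Add(27600, Add(190, -109)), -1)) = Mul(-39716, Pow(Add(27600, 81), -1)) = Mul(-39716, Pow(27681, -1)) = Mul(-39716, Rational(1, 27681)) = Rational(-39716, 27681)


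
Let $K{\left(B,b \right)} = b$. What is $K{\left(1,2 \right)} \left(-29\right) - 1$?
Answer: $-59$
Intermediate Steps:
$K{\left(1,2 \right)} \left(-29\right) - 1 = 2 \left(-29\right) - 1 = -58 - 1 = -59$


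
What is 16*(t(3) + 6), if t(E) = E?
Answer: 144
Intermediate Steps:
16*(t(3) + 6) = 16*(3 + 6) = 16*9 = 144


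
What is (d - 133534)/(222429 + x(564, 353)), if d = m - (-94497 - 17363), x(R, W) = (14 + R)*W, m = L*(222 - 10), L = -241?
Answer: -72766/426463 ≈ -0.17063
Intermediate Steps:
m = -51092 (m = -241*(222 - 10) = -241*212 = -51092)
x(R, W) = W*(14 + R)
d = 60768 (d = -51092 - (-94497 - 17363) = -51092 - 1*(-111860) = -51092 + 111860 = 60768)
(d - 133534)/(222429 + x(564, 353)) = (60768 - 133534)/(222429 + 353*(14 + 564)) = -72766/(222429 + 353*578) = -72766/(222429 + 204034) = -72766/426463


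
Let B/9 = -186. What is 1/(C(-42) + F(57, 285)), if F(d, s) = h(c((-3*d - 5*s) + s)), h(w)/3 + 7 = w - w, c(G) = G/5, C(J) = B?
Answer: -1/1695 ≈ -0.00058997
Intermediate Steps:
B = -1674 (B = 9*(-186) = -1674)
C(J) = -1674
c(G) = G/5 (c(G) = G*(⅕) = G/5)
h(w) = -21 (h(w) = -21 + 3*(w - w) = -21 + 3*0 = -21 + 0 = -21)
F(d, s) = -21
1/(C(-42) + F(57, 285)) = 1/(-1674 - 21) = 1/(-1695) = -1/1695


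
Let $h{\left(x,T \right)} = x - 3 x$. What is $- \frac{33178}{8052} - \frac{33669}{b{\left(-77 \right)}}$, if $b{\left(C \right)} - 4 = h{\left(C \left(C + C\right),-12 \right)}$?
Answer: $- \frac{42967829}{15910752} \approx -2.7006$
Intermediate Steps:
$h{\left(x,T \right)} = - 2 x$
$b{\left(C \right)} = 4 - 4 C^{2}$ ($b{\left(C \right)} = 4 - 2 C \left(C + C\right) = 4 - 2 C 2 C = 4 - 2 \cdot 2 C^{2} = 4 - 4 C^{2}$)
$- \frac{33178}{8052} - \frac{33669}{b{\left(-77 \right)}} = - \frac{33178}{8052} - \frac{33669}{4 - 4 \left(-77\right)^{2}} = \left(-33178\right) \frac{1}{8052} - \frac{33669}{4 - 23716} = - \frac{16589}{4026} - \frac{33669}{4 - 23716} = - \frac{16589}{4026} - \frac{33669}{-23712} = - \frac{16589}{4026} - - \frac{11223}{7904} = - \frac{16589}{4026} + \frac{11223}{7904} = - \frac{42967829}{15910752}$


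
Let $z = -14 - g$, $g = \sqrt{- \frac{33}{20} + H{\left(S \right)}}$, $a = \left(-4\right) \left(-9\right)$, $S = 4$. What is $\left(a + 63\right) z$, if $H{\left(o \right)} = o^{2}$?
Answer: $-1386 - \frac{99 \sqrt{1435}}{10} \approx -1761.0$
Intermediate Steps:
$a = 36$
$g = \frac{\sqrt{1435}}{10}$ ($g = \sqrt{- \frac{33}{20} + 4^{2}} = \sqrt{\left(-33\right) \frac{1}{20} + 16} = \sqrt{- \frac{33}{20} + 16} = \sqrt{\frac{287}{20}} = \frac{\sqrt{1435}}{10} \approx 3.7881$)
$z = -14 - \frac{\sqrt{1435}}{10} \approx -17.788$
$\left(a + 63\right) z = \left(36 + 63\right) \left(-14 - \frac{\sqrt{1435}}{10}\right) = 99 \left(-14 - \frac{\sqrt{1435}}{10}\right) = -1386 - \frac{99 \sqrt{1435}}{10}$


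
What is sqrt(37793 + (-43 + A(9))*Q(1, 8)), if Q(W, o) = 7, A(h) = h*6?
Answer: sqrt(37870) ≈ 194.60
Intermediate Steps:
A(h) = 6*h
sqrt(37793 + (-43 + A(9))*Q(1, 8)) = sqrt(37793 + (-43 + 6*9)*7) = sqrt(37793 + (-43 + 54)*7) = sqrt(37793 + 11*7) = sqrt(37793 + 77) = sqrt(37870)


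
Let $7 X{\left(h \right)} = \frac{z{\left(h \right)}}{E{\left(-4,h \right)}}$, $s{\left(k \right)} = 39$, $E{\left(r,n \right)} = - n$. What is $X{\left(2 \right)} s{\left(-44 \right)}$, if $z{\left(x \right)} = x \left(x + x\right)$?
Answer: $- \frac{156}{7} \approx -22.286$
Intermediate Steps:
$z{\left(x \right)} = 2 x^{2}$ ($z{\left(x \right)} = x 2 x = 2 x^{2}$)
$X{\left(h \right)} = - \frac{2 h}{7}$ ($X{\left(h \right)} = \frac{2 h^{2} \frac{1}{\left(-1\right) h}}{7} = \frac{2 h^{2} \left(- \frac{1}{h}\right)}{7} = \frac{\left(-2\right) h}{7} = - \frac{2 h}{7}$)
$X{\left(2 \right)} s{\left(-44 \right)} = \left(- \frac{2}{7}\right) 2 \cdot 39 = \left(- \frac{4}{7}\right) 39 = - \frac{156}{7}$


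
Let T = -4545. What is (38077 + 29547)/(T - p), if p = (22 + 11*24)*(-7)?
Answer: -67624/2543 ≈ -26.592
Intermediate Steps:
p = -2002 (p = (22 + 264)*(-7) = 286*(-7) = -2002)
(38077 + 29547)/(T - p) = (38077 + 29547)/(-4545 - 1*(-2002)) = 67624/(-4545 + 2002) = 67624/(-2543) = 67624*(-1/2543) = -67624/2543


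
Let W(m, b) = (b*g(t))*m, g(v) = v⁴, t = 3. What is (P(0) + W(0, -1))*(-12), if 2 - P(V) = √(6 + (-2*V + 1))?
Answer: -24 + 12*√7 ≈ 7.7490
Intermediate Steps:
W(m, b) = 81*b*m (W(m, b) = (b*3⁴)*m = (b*81)*m = (81*b)*m = 81*b*m)
P(V) = 2 - √(7 - 2*V) (P(V) = 2 - √(6 + (-2*V + 1)) = 2 - √(6 + (1 - 2*V)) = 2 - √(7 - 2*V))
(P(0) + W(0, -1))*(-12) = ((2 - √(7 - 2*0)) + 81*(-1)*0)*(-12) = ((2 - √(7 + 0)) + 0)*(-12) = ((2 - √7) + 0)*(-12) = (2 - √7)*(-12) = -24 + 12*√7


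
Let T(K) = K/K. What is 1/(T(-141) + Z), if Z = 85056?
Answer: 1/85057 ≈ 1.1757e-5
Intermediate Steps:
T(K) = 1
1/(T(-141) + Z) = 1/(1 + 85056) = 1/85057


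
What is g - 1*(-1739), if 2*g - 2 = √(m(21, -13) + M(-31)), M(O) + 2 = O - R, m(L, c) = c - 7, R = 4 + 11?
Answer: 1740 + I*√17 ≈ 1740.0 + 4.1231*I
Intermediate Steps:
R = 15
m(L, c) = -7 + c
M(O) = -17 + O (M(O) = -2 + (O - 1*15) = -2 + (O - 15) = -2 + (-15 + O) = -17 + O)
g = 1 + I*√17 (g = 1 + √((-7 - 13) + (-17 - 31))/2 = 1 + √(-20 - 48)/2 = 1 + √(-68)/2 = 1 + (2*I*√17)/2 = 1 + I*√17 ≈ 1.0 + 4.1231*I)
g - 1*(-1739) = (1 + I*√17) - 1*(-1739) = (1 + I*√17) + 1739 = 1740 + I*√17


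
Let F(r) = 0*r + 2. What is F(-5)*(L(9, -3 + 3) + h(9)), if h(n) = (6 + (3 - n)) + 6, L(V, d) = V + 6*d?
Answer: 30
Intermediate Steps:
F(r) = 2 (F(r) = 0 + 2 = 2)
h(n) = 15 - n (h(n) = (9 - n) + 6 = 15 - n)
F(-5)*(L(9, -3 + 3) + h(9)) = 2*((9 + 6*(-3 + 3)) + (15 - 1*9)) = 2*((9 + 6*0) + (15 - 9)) = 2*((9 + 0) + 6) = 2*(9 + 6) = 2*15 = 30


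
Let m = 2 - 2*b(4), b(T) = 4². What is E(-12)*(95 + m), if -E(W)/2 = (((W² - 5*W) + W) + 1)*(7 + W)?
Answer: 125450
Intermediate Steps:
b(T) = 16
E(W) = -2*(7 + W)*(1 + W² - 4*W) (E(W) = -2*(((W² - 5*W) + W) + 1)*(7 + W) = -2*((W² - 4*W) + 1)*(7 + W) = -2*(1 + W² - 4*W)*(7 + W) = -2*(7 + W)*(1 + W² - 4*W))
m = -30 (m = 2 - 2*16 = 2 - 32 = -30)
E(-12)*(95 + m) = (-14 - 6*(-12)² - 2*(-12)³ + 54*(-12))*(95 - 30) = (-14 - 6*144 - 2*(-1728) - 648)*65 = (-14 - 864 + 3456 - 648)*65 = 1930*65 = 125450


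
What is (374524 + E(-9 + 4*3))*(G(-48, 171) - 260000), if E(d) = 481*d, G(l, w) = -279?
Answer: -97856314793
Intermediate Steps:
(374524 + E(-9 + 4*3))*(G(-48, 171) - 260000) = (374524 + 481*(-9 + 4*3))*(-279 - 260000) = (374524 + 481*(-9 + 12))*(-260279) = (374524 + 481*3)*(-260279) = (374524 + 1443)*(-260279) = 375967*(-260279) = -97856314793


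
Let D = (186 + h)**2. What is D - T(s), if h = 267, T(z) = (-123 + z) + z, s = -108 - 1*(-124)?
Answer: 205300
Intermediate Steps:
s = 16 (s = -108 + 124 = 16)
T(z) = -123 + 2*z
D = 205209 (D = (186 + 267)**2 = 453**2 = 205209)
D - T(s) = 205209 - (-123 + 2*16) = 205209 - (-123 + 32) = 205209 - 1*(-91) = 205209 + 91 = 205300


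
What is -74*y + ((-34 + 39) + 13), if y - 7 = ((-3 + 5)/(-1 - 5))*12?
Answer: -204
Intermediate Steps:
y = 3 (y = 7 + ((-3 + 5)/(-1 - 5))*12 = 7 + (2/(-6))*12 = 7 + (2*(-1/6))*12 = 7 - 1/3*12 = 7 - 4 = 3)
-74*y + ((-34 + 39) + 13) = -74*3 + ((-34 + 39) + 13) = -222 + (5 + 13) = -222 + 18 = -204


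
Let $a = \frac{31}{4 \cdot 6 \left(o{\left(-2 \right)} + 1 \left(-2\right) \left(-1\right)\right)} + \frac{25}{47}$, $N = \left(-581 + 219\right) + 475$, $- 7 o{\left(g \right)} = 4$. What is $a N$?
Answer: $\frac{1830487}{11280} \approx 162.28$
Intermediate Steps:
$o{\left(g \right)} = - \frac{4}{7}$ ($o{\left(g \right)} = \left(- \frac{1}{7}\right) 4 = - \frac{4}{7}$)
$N = 113$ ($N = -362 + 475 = 113$)
$a = \frac{16199}{11280}$ ($a = \frac{31}{4 \cdot 6 \left(- \frac{4}{7} + 1 \left(-2\right) \left(-1\right)\right)} + \frac{25}{47} = \frac{31}{24 \left(- \frac{4}{7} - -2\right)} + 25 \cdot \frac{1}{47} = \frac{31}{24 \left(- \frac{4}{7} + 2\right)} + \frac{25}{47} = \frac{31}{24 \cdot \frac{10}{7}} + \frac{25}{47} = \frac{31}{\frac{240}{7}} + \frac{25}{47} = 31 \cdot \frac{7}{240} + \frac{25}{47} = \frac{217}{240} + \frac{25}{47} = \frac{16199}{11280} \approx 1.4361$)
$a N = \frac{16199}{11280} \cdot 113 = \frac{1830487}{11280}$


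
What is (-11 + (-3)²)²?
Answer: 4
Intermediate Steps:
(-11 + (-3)²)² = (-11 + 9)² = (-2)² = 4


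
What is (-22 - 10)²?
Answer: 1024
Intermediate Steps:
(-22 - 10)² = (-32)² = 1024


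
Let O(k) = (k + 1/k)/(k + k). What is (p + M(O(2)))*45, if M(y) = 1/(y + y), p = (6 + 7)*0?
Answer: 36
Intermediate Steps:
p = 0 (p = 13*0 = 0)
O(k) = (k + 1/k)/(2*k) (O(k) = (k + 1/k)/((2*k)) = (k + 1/k)*(1/(2*k)) = (k + 1/k)/(2*k))
M(y) = 1/(2*y)
(p + M(O(2)))*45 = (0 + 1/(2*(((1/2)*(1 + 2**2)/2**2))))*45 = (0 + 1/(2*(((1/2)*(1/4)*(1 + 4)))))*45 = (0 + 1/(2*(((1/2)*(1/4)*5))))*45 = (0 + 1/(2*(5/8)))*45 = (0 + (1/2)*(8/5))*45 = (0 + 4/5)*45 = (4/5)*45 = 36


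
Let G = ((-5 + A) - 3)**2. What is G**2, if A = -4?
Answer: 20736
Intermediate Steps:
G = 144 (G = ((-5 - 4) - 3)**2 = (-9 - 3)**2 = (-12)**2 = 144)
G**2 = 144**2 = 20736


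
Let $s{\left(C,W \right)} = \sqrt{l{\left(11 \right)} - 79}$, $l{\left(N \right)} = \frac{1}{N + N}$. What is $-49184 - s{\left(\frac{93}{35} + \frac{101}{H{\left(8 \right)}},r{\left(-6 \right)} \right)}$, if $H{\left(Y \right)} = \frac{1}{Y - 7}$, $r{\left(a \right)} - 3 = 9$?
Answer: $-49184 - \frac{3 i \sqrt{4246}}{22} \approx -49184.0 - 8.8856 i$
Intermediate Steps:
$l{\left(N \right)} = \frac{1}{2 N}$
$r{\left(a \right)} = 12$ ($r{\left(a \right)} = 3 + 9 = 12$)
$H{\left(Y \right)} = \frac{1}{-7 + Y}$
$s{\left(C,W \right)} = \frac{3 i \sqrt{4246}}{22}$ ($s{\left(C,W \right)} = \sqrt{\frac{1}{2 \cdot 11} - 79} = \sqrt{\frac{1}{2} \cdot \frac{1}{11} - 79} = \sqrt{\frac{1}{22} - 79} = \sqrt{- \frac{1737}{22}} = \frac{3 i \sqrt{4246}}{22}$)
$-49184 - s{\left(\frac{93}{35} + \frac{101}{H{\left(8 \right)}},r{\left(-6 \right)} \right)} = -49184 - \frac{3 i \sqrt{4246}}{22}$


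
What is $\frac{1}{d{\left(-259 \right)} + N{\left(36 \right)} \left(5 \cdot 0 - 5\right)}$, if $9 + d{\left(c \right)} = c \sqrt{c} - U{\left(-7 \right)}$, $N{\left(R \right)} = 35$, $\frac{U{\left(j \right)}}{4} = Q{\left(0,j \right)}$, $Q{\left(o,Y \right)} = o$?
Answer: $\frac{i}{- 184 i + 259 \sqrt{259}} \approx -1.057 \cdot 10^{-5} + 0.00023944 i$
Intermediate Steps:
$U{\left(j \right)} = 0$ ($U{\left(j \right)} = 4 \cdot 0 = 0$)
$d{\left(c \right)} = -9 + c^{\frac{3}{2}}$ ($d{\left(c \right)} = -9 + \left(c \sqrt{c} - 0\right) = -9 + \left(c^{\frac{3}{2}} + 0\right) = -9 + c^{\frac{3}{2}}$)
$\frac{1}{d{\left(-259 \right)} + N{\left(36 \right)} \left(5 \cdot 0 - 5\right)} = \frac{1}{\left(-9 + \left(-259\right)^{\frac{3}{2}}\right) + 35 \left(5 \cdot 0 - 5\right)} = \frac{1}{\left(-9 - 259 i \sqrt{259}\right) + 35 \left(0 - 5\right)} = \frac{1}{\left(-9 - 259 i \sqrt{259}\right) + 35 \left(-5\right)} = \frac{1}{\left(-9 - 259 i \sqrt{259}\right) - 175} = \frac{1}{-184 - 259 i \sqrt{259}}$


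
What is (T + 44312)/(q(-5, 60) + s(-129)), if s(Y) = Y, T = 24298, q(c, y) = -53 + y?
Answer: -34305/61 ≈ -562.38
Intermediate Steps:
(T + 44312)/(q(-5, 60) + s(-129)) = (24298 + 44312)/((-53 + 60) - 129) = 68610/(7 - 129) = 68610/(-122) = 68610*(-1/122) = -34305/61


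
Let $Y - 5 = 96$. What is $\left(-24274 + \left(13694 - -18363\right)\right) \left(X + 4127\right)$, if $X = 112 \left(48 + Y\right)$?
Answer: $162003145$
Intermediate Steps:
$Y = 101$ ($Y = 5 + 96 = 101$)
$X = 16688$ ($X = 112 \left(48 + 101\right) = 112 \cdot 149 = 16688$)
$\left(-24274 + \left(13694 - -18363\right)\right) \left(X + 4127\right) = \left(-24274 + \left(13694 - -18363\right)\right) \left(16688 + 4127\right) = \left(-24274 + \left(13694 + 18363\right)\right) 20815 = \left(-24274 + 32057\right) 20815 = 7783 \cdot 20815 = 162003145$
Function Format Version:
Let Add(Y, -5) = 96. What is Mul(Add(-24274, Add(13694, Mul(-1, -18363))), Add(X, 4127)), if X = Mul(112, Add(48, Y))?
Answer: 162003145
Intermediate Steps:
Y = 101 (Y = Add(5, 96) = 101)
X = 16688 (X = Mul(112, Add(48, 101)) = Mul(112, 149) = 16688)
Mul(Add(-24274, Add(13694, Mul(-1, -18363))), Add(X, 4127)) = Mul(Add(-24274, Add(13694, Mul(-1, -18363))), Add(16688, 4127)) = Mul(Add(-24274, Add(13694, 18363)), 20815) = Mul(Add(-24274, 32057), 20815) = Mul(7783, 20815) = 162003145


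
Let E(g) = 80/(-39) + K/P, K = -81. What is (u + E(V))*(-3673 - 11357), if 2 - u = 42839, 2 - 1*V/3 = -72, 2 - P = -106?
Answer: 16740937545/26 ≈ 6.4388e+8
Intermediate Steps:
P = 108 (P = 2 - 1*(-106) = 2 + 106 = 108)
V = 222 (V = 6 - 3*(-72) = 6 + 216 = 222)
u = -42837 (u = 2 - 1*42839 = 2 - 42839 = -42837)
E(g) = -437/156 (E(g) = 80/(-39) - 81/108 = 80*(-1/39) - 81*1/108 = -80/39 - 3/4 = -437/156)
(u + E(V))*(-3673 - 11357) = (-42837 - 437/156)*(-3673 - 11357) = -6683009/156*(-15030) = 16740937545/26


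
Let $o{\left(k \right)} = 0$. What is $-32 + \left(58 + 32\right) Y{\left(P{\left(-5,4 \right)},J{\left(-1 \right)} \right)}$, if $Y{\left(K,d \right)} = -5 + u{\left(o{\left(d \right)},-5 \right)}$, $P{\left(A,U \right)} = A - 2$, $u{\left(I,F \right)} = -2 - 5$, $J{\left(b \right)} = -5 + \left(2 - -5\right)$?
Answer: $-1112$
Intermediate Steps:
$J{\left(b \right)} = 2$ ($J{\left(b \right)} = -5 + \left(2 + 5\right) = -5 + 7 = 2$)
$u{\left(I,F \right)} = -7$ ($u{\left(I,F \right)} = -2 - 5 = -7$)
$P{\left(A,U \right)} = -2 + A$ ($P{\left(A,U \right)} = A - 2 = -2 + A$)
$Y{\left(K,d \right)} = -12$ ($Y{\left(K,d \right)} = -5 - 7 = -12$)
$-32 + \left(58 + 32\right) Y{\left(P{\left(-5,4 \right)},J{\left(-1 \right)} \right)} = -32 + \left(58 + 32\right) \left(-12\right) = -32 + 90 \left(-12\right) = -32 - 1080 = -1112$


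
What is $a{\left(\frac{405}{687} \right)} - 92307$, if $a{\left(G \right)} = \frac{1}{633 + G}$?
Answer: $- \frac{13393007015}{145092} \approx -92307.0$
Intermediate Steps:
$a{\left(\frac{405}{687} \right)} - 92307 = \frac{1}{633 + \frac{405}{687}} - 92307 = \frac{1}{633 + 405 \cdot \frac{1}{687}} - 92307 = \frac{1}{633 + \frac{135}{229}} - 92307 = \frac{1}{\frac{145092}{229}} - 92307 = \frac{229}{145092} - 92307 = - \frac{13393007015}{145092}$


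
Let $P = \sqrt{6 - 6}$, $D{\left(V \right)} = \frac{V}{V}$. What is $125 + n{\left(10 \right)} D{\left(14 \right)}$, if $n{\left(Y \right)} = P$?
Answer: $125$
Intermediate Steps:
$D{\left(V \right)} = 1$
$P = 0$ ($P = \sqrt{0} = 0$)
$n{\left(Y \right)} = 0$
$125 + n{\left(10 \right)} D{\left(14 \right)} = 125 + 0 \cdot 1 = 125 + 0 = 125$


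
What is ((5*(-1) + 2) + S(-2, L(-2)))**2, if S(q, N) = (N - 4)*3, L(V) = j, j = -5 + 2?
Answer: 576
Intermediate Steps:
j = -3
L(V) = -3
S(q, N) = -12 + 3*N (S(q, N) = (-4 + N)*3 = -12 + 3*N)
((5*(-1) + 2) + S(-2, L(-2)))**2 = ((5*(-1) + 2) + (-12 + 3*(-3)))**2 = ((-5 + 2) + (-12 - 9))**2 = (-3 - 21)**2 = (-24)**2 = 576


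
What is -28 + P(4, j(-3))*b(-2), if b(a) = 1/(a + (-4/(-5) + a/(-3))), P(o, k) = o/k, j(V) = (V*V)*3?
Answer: -509/18 ≈ -28.278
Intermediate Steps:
j(V) = 3*V**2 (j(V) = V**2*3 = 3*V**2)
b(a) = 1/(4/5 + 2*a/3) (b(a) = 1/(a + (-4*(-1/5) + a*(-1/3))) = 1/(a + (4/5 - a/3)) = 1/(4/5 + 2*a/3))
-28 + P(4, j(-3))*b(-2) = -28 + (4/((3*(-3)**2)))*(15/(2*(6 + 5*(-2)))) = -28 + (4/((3*9)))*(15/(2*(6 - 10))) = -28 + (4/27)*((15/2)/(-4)) = -28 + (4*(1/27))*((15/2)*(-1/4)) = -28 + (4/27)*(-15/8) = -28 - 5/18 = -509/18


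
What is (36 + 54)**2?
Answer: 8100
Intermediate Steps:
(36 + 54)**2 = 90**2 = 8100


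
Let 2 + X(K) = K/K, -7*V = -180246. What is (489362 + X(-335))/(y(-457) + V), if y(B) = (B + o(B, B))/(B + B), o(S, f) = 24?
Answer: 3130931678/164747875 ≈ 19.004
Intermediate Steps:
V = 180246/7 (V = -⅐*(-180246) = 180246/7 ≈ 25749.)
y(B) = (24 + B)/(2*B) (y(B) = (B + 24)/(B + B) = (24 + B)/((2*B)) = (24 + B)*(1/(2*B)) = (24 + B)/(2*B))
X(K) = -1 (X(K) = -2 + K/K = -2 + 1 = -1)
(489362 + X(-335))/(y(-457) + V) = (489362 - 1)/((½)*(24 - 457)/(-457) + 180246/7) = 489361/((½)*(-1/457)*(-433) + 180246/7) = 489361/(433/914 + 180246/7) = 489361/(164747875/6398) = 489361*(6398/164747875) = 3130931678/164747875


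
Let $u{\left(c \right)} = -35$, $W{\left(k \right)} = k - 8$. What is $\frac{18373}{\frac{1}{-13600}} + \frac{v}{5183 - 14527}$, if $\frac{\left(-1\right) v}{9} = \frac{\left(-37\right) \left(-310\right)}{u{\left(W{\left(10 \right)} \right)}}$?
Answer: $- \frac{8171840061523}{32704} \approx -2.4987 \cdot 10^{8}$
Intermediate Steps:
$W{\left(k \right)} = -8 + k$ ($W{\left(k \right)} = k - 8 = -8 + k$)
$v = \frac{20646}{7}$ ($v = - 9 \frac{\left(-37\right) \left(-310\right)}{-35} = - 9 \cdot 11470 \left(- \frac{1}{35}\right) = \left(-9\right) \left(- \frac{2294}{7}\right) = \frac{20646}{7} \approx 2949.4$)
$\frac{18373}{\frac{1}{-13600}} + \frac{v}{5183 - 14527} = \frac{18373}{\frac{1}{-13600}} + \frac{20646}{7 \left(5183 - 14527\right)} = \frac{18373}{- \frac{1}{13600}} + \frac{20646}{7 \left(5183 - 14527\right)} = 18373 \left(-13600\right) + \frac{20646}{7 \left(-9344\right)} = -249872800 + \frac{20646}{7} \left(- \frac{1}{9344}\right) = -249872800 - \frac{10323}{32704} = - \frac{8171840061523}{32704}$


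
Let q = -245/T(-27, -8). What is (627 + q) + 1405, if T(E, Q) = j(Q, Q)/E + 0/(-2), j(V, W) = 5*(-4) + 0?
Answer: 6805/4 ≈ 1701.3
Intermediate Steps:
j(V, W) = -20 (j(V, W) = -20 + 0 = -20)
T(E, Q) = -20/E (T(E, Q) = -20/E + 0/(-2) = -20/E + 0*(-½) = -20/E + 0 = -20/E)
q = -1323/4 (q = -245/((-20/(-27))) = -245/((-20*(-1/27))) = -245/20/27 = -245*27/20 = -1323/4 ≈ -330.75)
(627 + q) + 1405 = (627 - 1323/4) + 1405 = 1185/4 + 1405 = 6805/4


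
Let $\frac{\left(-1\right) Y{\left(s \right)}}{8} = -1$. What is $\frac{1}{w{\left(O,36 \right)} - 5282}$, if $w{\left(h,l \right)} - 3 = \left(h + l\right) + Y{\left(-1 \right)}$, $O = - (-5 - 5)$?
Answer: $- \frac{1}{5225} \approx -0.00019139$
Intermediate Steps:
$Y{\left(s \right)} = 8$ ($Y{\left(s \right)} = \left(-8\right) \left(-1\right) = 8$)
$O = 10$ ($O = \left(-1\right) \left(-10\right) = 10$)
$w{\left(h,l \right)} = 11 + h + l$ ($w{\left(h,l \right)} = 3 + \left(\left(h + l\right) + 8\right) = 3 + \left(8 + h + l\right) = 11 + h + l$)
$\frac{1}{w{\left(O,36 \right)} - 5282} = \frac{1}{\left(11 + 10 + 36\right) - 5282} = \frac{1}{57 - 5282} = \frac{1}{-5225} = - \frac{1}{5225}$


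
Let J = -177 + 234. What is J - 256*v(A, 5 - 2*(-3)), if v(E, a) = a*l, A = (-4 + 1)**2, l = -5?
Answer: 14137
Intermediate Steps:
A = 9 (A = (-3)**2 = 9)
v(E, a) = -5*a (v(E, a) = a*(-5) = -5*a)
J = 57
J - 256*v(A, 5 - 2*(-3)) = 57 - (-1280)*(5 - 2*(-3)) = 57 - (-1280)*(5 + 6) = 57 - (-1280)*11 = 57 - 256*(-55) = 57 + 14080 = 14137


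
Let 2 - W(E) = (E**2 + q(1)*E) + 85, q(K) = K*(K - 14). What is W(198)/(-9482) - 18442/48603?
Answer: 1609494895/460853646 ≈ 3.4924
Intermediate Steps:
q(K) = K*(-14 + K)
W(E) = -83 - E**2 + 13*E (W(E) = 2 - ((E**2 + (1*(-14 + 1))*E) + 85) = 2 - ((E**2 + (1*(-13))*E) + 85) = 2 - ((E**2 - 13*E) + 85) = 2 - (85 + E**2 - 13*E) = 2 + (-85 - E**2 + 13*E) = -83 - E**2 + 13*E)
W(198)/(-9482) - 18442/48603 = (-83 - 1*198**2 + 13*198)/(-9482) - 18442/48603 = (-83 - 1*39204 + 2574)*(-1/9482) - 18442*1/48603 = (-83 - 39204 + 2574)*(-1/9482) - 18442/48603 = -36713*(-1/9482) - 18442/48603 = 36713/9482 - 18442/48603 = 1609494895/460853646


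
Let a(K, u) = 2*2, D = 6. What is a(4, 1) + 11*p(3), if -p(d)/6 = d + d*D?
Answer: -1382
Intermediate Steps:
a(K, u) = 4
p(d) = -42*d (p(d) = -6*(d + d*6) = -6*(d + 6*d) = -42*d)
a(4, 1) + 11*p(3) = 4 + 11*(-42*3) = 4 + 11*(-126) = 4 - 1386 = -1382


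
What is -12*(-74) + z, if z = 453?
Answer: 1341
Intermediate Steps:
-12*(-74) + z = -12*(-74) + 453 = 888 + 453 = 1341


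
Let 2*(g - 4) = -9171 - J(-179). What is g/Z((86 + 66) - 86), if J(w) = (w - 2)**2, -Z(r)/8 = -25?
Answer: -10481/100 ≈ -104.81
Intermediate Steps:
Z(r) = 200 (Z(r) = -8*(-25) = 200)
J(w) = (-2 + w)**2
g = -20962 (g = 4 + (-9171 - (-2 - 179)**2)/2 = 4 + (-9171 - 1*(-181)**2)/2 = 4 + (-9171 - 1*32761)/2 = 4 + (-9171 - 32761)/2 = 4 + (1/2)*(-41932) = 4 - 20966 = -20962)
g/Z((86 + 66) - 86) = -20962/200 = -20962*1/200 = -10481/100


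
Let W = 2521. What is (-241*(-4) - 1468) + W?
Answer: 2017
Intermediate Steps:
(-241*(-4) - 1468) + W = (-241*(-4) - 1468) + 2521 = (964 - 1468) + 2521 = -504 + 2521 = 2017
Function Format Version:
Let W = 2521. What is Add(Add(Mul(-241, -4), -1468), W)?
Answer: 2017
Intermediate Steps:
Add(Add(Mul(-241, -4), -1468), W) = Add(Add(Mul(-241, -4), -1468), 2521) = Add(Add(964, -1468), 2521) = Add(-504, 2521) = 2017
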